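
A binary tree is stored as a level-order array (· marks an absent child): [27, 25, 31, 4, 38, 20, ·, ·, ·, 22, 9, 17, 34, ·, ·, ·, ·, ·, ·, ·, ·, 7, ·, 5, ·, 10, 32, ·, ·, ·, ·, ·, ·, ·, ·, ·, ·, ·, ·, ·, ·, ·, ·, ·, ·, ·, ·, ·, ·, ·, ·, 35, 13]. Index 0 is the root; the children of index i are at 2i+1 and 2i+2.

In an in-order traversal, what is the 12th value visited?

10

In-order visits the left subtree, then the node, then the right subtree.
At 27: go left to 25.
  At 25: go left to 4.
    4 is a leaf — visit 4.
  Visit 25.
  At 25: go right to 38.
    At 38: go left to 22.
      22 is a leaf — visit 22.
    Visit 38.
    At 38: go right to 9.
      At 9: go left to 7.
        7 is a leaf — visit 7.
      Visit 9.
      At 9: no right child.
Visit 27.
At 27: go right to 31.
  At 31: go left to 20.
    At 20: go left to 17.
      At 17: go left to 5.
        5 is a leaf — visit 5.
      Visit 17.
      At 17: no right child.
    Visit 20.
    At 20: go right to 34.
      At 34: go left to 10.
        At 10: go left to 35.
          35 is a leaf — visit 35.
        Visit 10.
        At 10: go right to 13.
          13 is a leaf — visit 13.
      Visit 34.
      At 34: go right to 32.
        32 is a leaf — visit 32.
  Visit 31.
  At 31: no right child.
Full in-order sequence: 4, 25, 22, 38, 7, 9, 27, 5, 17, 20, 35, 10, 13, 34, 32, 31.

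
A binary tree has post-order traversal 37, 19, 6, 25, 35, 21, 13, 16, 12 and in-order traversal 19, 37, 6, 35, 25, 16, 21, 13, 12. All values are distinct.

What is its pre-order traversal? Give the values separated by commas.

12, 16, 35, 6, 19, 37, 25, 13, 21

The last element of post-order is the root; it splits in-order into left and right subtrees.
Root 12: left subtree has 8 nodes {19, 37, 6, 35, 25, 16, 21, 13}, right has 0 { }.
  Root 16: left subtree has 5 nodes {19, 37, 6, 35, 25}, right has 2 {21, 13}.
    Root 35: left subtree has 3 nodes {19, 37, 6}, right has 1 {25}.
      Root 6: left subtree has 2 nodes {19, 37}, right has 0 { }.
        Root 19: left subtree has 0 nodes { }, right has 1 {37}.
    Root 13: left subtree has 1 node {21}, right has 0 { }.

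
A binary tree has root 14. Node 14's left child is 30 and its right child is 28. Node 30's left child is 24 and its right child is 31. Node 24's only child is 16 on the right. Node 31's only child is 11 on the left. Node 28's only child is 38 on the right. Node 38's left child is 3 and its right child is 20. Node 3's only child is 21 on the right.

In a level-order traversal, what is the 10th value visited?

20

Level-order visits nodes level by level from the root, left to right within each level.
Level 0: 14
Level 1: 30, 28
Level 2: 24, 31, 38
Level 3: 16, 11, 3, 20
Level 4: 21
Full level-order sequence: 14, 30, 28, 24, 31, 38, 16, 11, 3, 20, 21.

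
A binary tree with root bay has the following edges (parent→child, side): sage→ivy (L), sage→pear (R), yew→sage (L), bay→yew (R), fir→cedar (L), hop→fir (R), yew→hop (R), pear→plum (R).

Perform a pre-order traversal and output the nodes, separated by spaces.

Pre-order visits the node, then its left subtree, then its right subtree.
Visit bay.
At bay: no left child.
At bay: go right to yew.
  Visit yew.
  At yew: go left to sage.
    Visit sage.
    At sage: go left to ivy.
      ivy is a leaf — visit ivy.
    At sage: go right to pear.
      Visit pear.
      At pear: no left child.
      At pear: go right to plum.
        plum is a leaf — visit plum.
  At yew: go right to hop.
    Visit hop.
    At hop: no left child.
    At hop: go right to fir.
      Visit fir.
      At fir: go left to cedar.
        cedar is a leaf — visit cedar.
      At fir: no right child.

bay yew sage ivy pear plum hop fir cedar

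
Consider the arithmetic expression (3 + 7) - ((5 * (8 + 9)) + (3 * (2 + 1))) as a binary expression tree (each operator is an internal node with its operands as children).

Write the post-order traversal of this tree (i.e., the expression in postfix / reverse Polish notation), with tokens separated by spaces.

Post-order on an expression tree gives postfix notation: for each operator, emit left operand, right operand, then the operator.

3 7 + 5 8 9 + * 3 2 1 + * + -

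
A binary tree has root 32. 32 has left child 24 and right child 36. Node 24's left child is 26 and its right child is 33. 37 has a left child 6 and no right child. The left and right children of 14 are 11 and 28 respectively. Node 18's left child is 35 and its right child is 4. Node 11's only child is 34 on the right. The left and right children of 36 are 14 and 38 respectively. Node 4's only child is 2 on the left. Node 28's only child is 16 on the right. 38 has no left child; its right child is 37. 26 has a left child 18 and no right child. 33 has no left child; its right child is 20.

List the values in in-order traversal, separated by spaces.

35 18 2 4 26 24 33 20 32 11 34 14 28 16 36 38 6 37

In-order visits the left subtree, then the node, then the right subtree.
At 32: go left to 24.
  At 24: go left to 26.
    At 26: go left to 18.
      At 18: go left to 35.
        35 is a leaf — visit 35.
      Visit 18.
      At 18: go right to 4.
        At 4: go left to 2.
          2 is a leaf — visit 2.
        Visit 4.
        At 4: no right child.
    Visit 26.
    At 26: no right child.
  Visit 24.
  At 24: go right to 33.
    At 33: no left child.
    Visit 33.
    At 33: go right to 20.
      20 is a leaf — visit 20.
Visit 32.
At 32: go right to 36.
  At 36: go left to 14.
    At 14: go left to 11.
      At 11: no left child.
      Visit 11.
      At 11: go right to 34.
        34 is a leaf — visit 34.
    Visit 14.
    At 14: go right to 28.
      At 28: no left child.
      Visit 28.
      At 28: go right to 16.
        16 is a leaf — visit 16.
  Visit 36.
  At 36: go right to 38.
    At 38: no left child.
    Visit 38.
    At 38: go right to 37.
      At 37: go left to 6.
        6 is a leaf — visit 6.
      Visit 37.
      At 37: no right child.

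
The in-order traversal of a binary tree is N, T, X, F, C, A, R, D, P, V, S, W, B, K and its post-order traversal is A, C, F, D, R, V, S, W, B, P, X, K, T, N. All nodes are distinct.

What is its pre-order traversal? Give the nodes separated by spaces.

N T K X P R F C A D B W S V

The last element of post-order is the root; it splits in-order into left and right subtrees.
Root N: left subtree has 0 nodes { }, right has 13 {T, X, F, C, A, R, D, P, V, S, W, B, K}.
  Root T: left subtree has 0 nodes { }, right has 12 {X, F, C, A, R, D, P, V, S, W, B, K}.
    Root K: left subtree has 11 nodes {X, F, C, A, R, D, P, V, S, W, B}, right has 0 { }.
      Root X: left subtree has 0 nodes { }, right has 10 {F, C, A, R, D, P, V, S, W, B}.
        Root P: left subtree has 5 nodes {F, C, A, R, D}, right has 4 {V, S, W, B}.
          Root R: left subtree has 3 nodes {F, C, A}, right has 1 {D}.
            Root F: left subtree has 0 nodes { }, right has 2 {C, A}.
              Root C: left subtree has 0 nodes { }, right has 1 {A}.
          Root B: left subtree has 3 nodes {V, S, W}, right has 0 { }.
            Root W: left subtree has 2 nodes {V, S}, right has 0 { }.
              Root S: left subtree has 1 node {V}, right has 0 { }.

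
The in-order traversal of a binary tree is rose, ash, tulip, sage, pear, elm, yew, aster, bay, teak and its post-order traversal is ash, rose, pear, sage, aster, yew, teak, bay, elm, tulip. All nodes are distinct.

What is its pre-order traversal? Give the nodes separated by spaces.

The last element of post-order is the root; it splits in-order into left and right subtrees.
Root tulip: left subtree has 2 nodes {rose, ash}, right has 7 {sage, pear, elm, yew, aster, bay, teak}.
  Root rose: left subtree has 0 nodes { }, right has 1 {ash}.
  Root elm: left subtree has 2 nodes {sage, pear}, right has 4 {yew, aster, bay, teak}.
    Root sage: left subtree has 0 nodes { }, right has 1 {pear}.
    Root bay: left subtree has 2 nodes {yew, aster}, right has 1 {teak}.
      Root yew: left subtree has 0 nodes { }, right has 1 {aster}.

tulip rose ash elm sage pear bay yew aster teak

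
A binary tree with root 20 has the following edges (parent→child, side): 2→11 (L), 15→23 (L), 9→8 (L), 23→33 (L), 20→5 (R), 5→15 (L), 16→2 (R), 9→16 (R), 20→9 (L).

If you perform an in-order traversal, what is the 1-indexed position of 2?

In-order visits the left subtree, then the node, then the right subtree.
At 20: go left to 9.
  At 9: go left to 8.
    8 is a leaf — visit 8.
  Visit 9.
  At 9: go right to 16.
    At 16: no left child.
    Visit 16.
    At 16: go right to 2.
      At 2: go left to 11.
        11 is a leaf — visit 11.
      Visit 2.
      At 2: no right child.
Visit 20.
At 20: go right to 5.
  At 5: go left to 15.
    At 15: go left to 23.
      At 23: go left to 33.
        33 is a leaf — visit 33.
      Visit 23.
      At 23: no right child.
    Visit 15.
    At 15: no right child.
  Visit 5.
  At 5: no right child.
Full in-order sequence: 8, 9, 16, 11, 2, 20, 33, 23, 15, 5.

5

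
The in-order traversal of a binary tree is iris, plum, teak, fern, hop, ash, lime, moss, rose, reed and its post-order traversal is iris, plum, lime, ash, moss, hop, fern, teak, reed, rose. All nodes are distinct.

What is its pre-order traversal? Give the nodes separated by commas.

rose, teak, plum, iris, fern, hop, moss, ash, lime, reed

The last element of post-order is the root; it splits in-order into left and right subtrees.
Root rose: left subtree has 8 nodes {iris, plum, teak, fern, hop, ash, lime, moss}, right has 1 {reed}.
  Root teak: left subtree has 2 nodes {iris, plum}, right has 5 {fern, hop, ash, lime, moss}.
    Root plum: left subtree has 1 node {iris}, right has 0 { }.
    Root fern: left subtree has 0 nodes { }, right has 4 {hop, ash, lime, moss}.
      Root hop: left subtree has 0 nodes { }, right has 3 {ash, lime, moss}.
        Root moss: left subtree has 2 nodes {ash, lime}, right has 0 { }.
          Root ash: left subtree has 0 nodes { }, right has 1 {lime}.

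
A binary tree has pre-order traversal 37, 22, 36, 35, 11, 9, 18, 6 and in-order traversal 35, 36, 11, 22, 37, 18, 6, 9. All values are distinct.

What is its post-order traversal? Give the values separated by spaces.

The first element of pre-order is the root; it splits in-order into left and right subtrees.
Root 37: left subtree has 4 nodes {35, 36, 11, 22}, right has 3 {18, 6, 9}.
  Root 22: left subtree has 3 nodes {35, 36, 11}, right has 0 { }.
    Root 36: left subtree has 1 node {35}, right has 1 {11}.
  Root 9: left subtree has 2 nodes {18, 6}, right has 0 { }.
    Root 18: left subtree has 0 nodes { }, right has 1 {6}.

35 11 36 22 6 18 9 37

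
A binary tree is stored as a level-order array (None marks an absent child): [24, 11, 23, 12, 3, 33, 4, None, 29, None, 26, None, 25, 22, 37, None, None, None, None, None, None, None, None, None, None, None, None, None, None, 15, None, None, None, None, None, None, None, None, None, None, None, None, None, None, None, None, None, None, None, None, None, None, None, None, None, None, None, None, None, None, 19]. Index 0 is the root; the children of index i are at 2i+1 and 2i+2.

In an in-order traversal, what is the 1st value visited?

12

In-order visits the left subtree, then the node, then the right subtree.
At 24: go left to 11.
  At 11: go left to 12.
    At 12: no left child.
    Visit 12.
    At 12: go right to 29.
      29 is a leaf — visit 29.
  Visit 11.
  At 11: go right to 3.
    At 3: no left child.
    Visit 3.
    At 3: go right to 26.
      26 is a leaf — visit 26.
Visit 24.
At 24: go right to 23.
  At 23: go left to 33.
    At 33: no left child.
    Visit 33.
    At 33: go right to 25.
      25 is a leaf — visit 25.
  Visit 23.
  At 23: go right to 4.
    At 4: go left to 22.
      22 is a leaf — visit 22.
    Visit 4.
    At 4: go right to 37.
      At 37: go left to 15.
        At 15: no left child.
        Visit 15.
        At 15: go right to 19.
          19 is a leaf — visit 19.
      Visit 37.
      At 37: no right child.
Full in-order sequence: 12, 29, 11, 3, 26, 24, 33, 25, 23, 22, 4, 15, 19, 37.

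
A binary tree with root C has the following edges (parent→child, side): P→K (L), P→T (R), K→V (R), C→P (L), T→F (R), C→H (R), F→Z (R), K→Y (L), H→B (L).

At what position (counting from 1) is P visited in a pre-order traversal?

Pre-order visits the node, then its left subtree, then its right subtree.
Visit C.
At C: go left to P.
  Visit P.
  At P: go left to K.
    Visit K.
    At K: go left to Y.
      Y is a leaf — visit Y.
    At K: go right to V.
      V is a leaf — visit V.
  At P: go right to T.
    Visit T.
    At T: no left child.
    At T: go right to F.
      Visit F.
      At F: no left child.
      At F: go right to Z.
        Z is a leaf — visit Z.
At C: go right to H.
  Visit H.
  At H: go left to B.
    B is a leaf — visit B.
  At H: no right child.
Full pre-order sequence: C, P, K, Y, V, T, F, Z, H, B.

2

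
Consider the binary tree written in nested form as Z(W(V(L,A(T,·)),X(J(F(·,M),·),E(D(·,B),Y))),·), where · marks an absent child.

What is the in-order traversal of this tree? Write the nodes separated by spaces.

In-order visits the left subtree, then the node, then the right subtree.
At Z: go left to W.
  At W: go left to V.
    At V: go left to L.
      L is a leaf — visit L.
    Visit V.
    At V: go right to A.
      At A: go left to T.
        T is a leaf — visit T.
      Visit A.
      At A: no right child.
  Visit W.
  At W: go right to X.
    At X: go left to J.
      At J: go left to F.
        At F: no left child.
        Visit F.
        At F: go right to M.
          M is a leaf — visit M.
      Visit J.
      At J: no right child.
    Visit X.
    At X: go right to E.
      At E: go left to D.
        At D: no left child.
        Visit D.
        At D: go right to B.
          B is a leaf — visit B.
      Visit E.
      At E: go right to Y.
        Y is a leaf — visit Y.
Visit Z.
At Z: no right child.

L V T A W F M J X D B E Y Z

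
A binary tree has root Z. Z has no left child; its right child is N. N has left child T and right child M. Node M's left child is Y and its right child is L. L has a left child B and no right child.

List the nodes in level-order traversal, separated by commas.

Z, N, T, M, Y, L, B

Level-order visits nodes level by level from the root, left to right within each level.
Level 0: Z
Level 1: N
Level 2: T, M
Level 3: Y, L
Level 4: B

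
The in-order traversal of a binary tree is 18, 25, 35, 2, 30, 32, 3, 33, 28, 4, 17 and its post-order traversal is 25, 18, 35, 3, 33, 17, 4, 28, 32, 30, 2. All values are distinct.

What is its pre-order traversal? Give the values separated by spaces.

The last element of post-order is the root; it splits in-order into left and right subtrees.
Root 2: left subtree has 3 nodes {18, 25, 35}, right has 7 {30, 32, 3, 33, 28, 4, 17}.
  Root 35: left subtree has 2 nodes {18, 25}, right has 0 { }.
    Root 18: left subtree has 0 nodes { }, right has 1 {25}.
  Root 30: left subtree has 0 nodes { }, right has 6 {32, 3, 33, 28, 4, 17}.
    Root 32: left subtree has 0 nodes { }, right has 5 {3, 33, 28, 4, 17}.
      Root 28: left subtree has 2 nodes {3, 33}, right has 2 {4, 17}.
        Root 33: left subtree has 1 node {3}, right has 0 { }.
        Root 4: left subtree has 0 nodes { }, right has 1 {17}.

2 35 18 25 30 32 28 33 3 4 17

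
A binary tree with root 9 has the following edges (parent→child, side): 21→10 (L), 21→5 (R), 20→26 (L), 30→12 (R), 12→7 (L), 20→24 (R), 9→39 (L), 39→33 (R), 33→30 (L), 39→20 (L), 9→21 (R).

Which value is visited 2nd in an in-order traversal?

In-order visits the left subtree, then the node, then the right subtree.
At 9: go left to 39.
  At 39: go left to 20.
    At 20: go left to 26.
      26 is a leaf — visit 26.
    Visit 20.
    At 20: go right to 24.
      24 is a leaf — visit 24.
  Visit 39.
  At 39: go right to 33.
    At 33: go left to 30.
      At 30: no left child.
      Visit 30.
      At 30: go right to 12.
        At 12: go left to 7.
          7 is a leaf — visit 7.
        Visit 12.
        At 12: no right child.
    Visit 33.
    At 33: no right child.
Visit 9.
At 9: go right to 21.
  At 21: go left to 10.
    10 is a leaf — visit 10.
  Visit 21.
  At 21: go right to 5.
    5 is a leaf — visit 5.
Full in-order sequence: 26, 20, 24, 39, 30, 7, 12, 33, 9, 10, 21, 5.

20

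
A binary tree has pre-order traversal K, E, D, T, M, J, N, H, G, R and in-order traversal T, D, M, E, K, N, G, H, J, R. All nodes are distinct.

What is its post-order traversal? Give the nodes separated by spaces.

T M D E G H N R J K

The first element of pre-order is the root; it splits in-order into left and right subtrees.
Root K: left subtree has 4 nodes {T, D, M, E}, right has 5 {N, G, H, J, R}.
  Root E: left subtree has 3 nodes {T, D, M}, right has 0 { }.
    Root D: left subtree has 1 node {T}, right has 1 {M}.
  Root J: left subtree has 3 nodes {N, G, H}, right has 1 {R}.
    Root N: left subtree has 0 nodes { }, right has 2 {G, H}.
      Root H: left subtree has 1 node {G}, right has 0 { }.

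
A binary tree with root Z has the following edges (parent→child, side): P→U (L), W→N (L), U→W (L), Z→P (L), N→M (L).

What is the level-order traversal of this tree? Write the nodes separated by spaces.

Level-order visits nodes level by level from the root, left to right within each level.
Level 0: Z
Level 1: P
Level 2: U
Level 3: W
Level 4: N
Level 5: M

Z P U W N M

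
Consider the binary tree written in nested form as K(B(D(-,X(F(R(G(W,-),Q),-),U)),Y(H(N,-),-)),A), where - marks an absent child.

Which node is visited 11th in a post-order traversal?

Post-order visits the left subtree, then the right subtree, then the node.
At K: go left to B.
  At B: go left to D.
    At D: no left child.
    At D: go right to X.
      At X: go left to F.
        At F: go left to R.
          At R: go left to G.
            At G: go left to W.
              W is a leaf — visit W.
            At G: no right child.
            Visit G.
          At R: go right to Q.
            Q is a leaf — visit Q.
          Visit R.
        At F: no right child.
        Visit F.
      At X: go right to U.
        U is a leaf — visit U.
      Visit X.
    Visit D.
  At B: go right to Y.
    At Y: go left to H.
      At H: go left to N.
        N is a leaf — visit N.
      At H: no right child.
      Visit H.
    At Y: no right child.
    Visit Y.
  Visit B.
At K: go right to A.
  A is a leaf — visit A.
Visit K.
Full post-order sequence: W, G, Q, R, F, U, X, D, N, H, Y, B, A, K.

Y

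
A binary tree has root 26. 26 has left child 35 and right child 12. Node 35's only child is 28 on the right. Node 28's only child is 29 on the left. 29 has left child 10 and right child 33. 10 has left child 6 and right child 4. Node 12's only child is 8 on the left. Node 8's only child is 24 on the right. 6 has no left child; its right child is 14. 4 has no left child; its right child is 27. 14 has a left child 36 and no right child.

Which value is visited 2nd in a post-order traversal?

14

Post-order visits the left subtree, then the right subtree, then the node.
At 26: go left to 35.
  At 35: no left child.
  At 35: go right to 28.
    At 28: go left to 29.
      At 29: go left to 10.
        At 10: go left to 6.
          At 6: no left child.
          At 6: go right to 14.
            At 14: go left to 36.
              36 is a leaf — visit 36.
            At 14: no right child.
            Visit 14.
          Visit 6.
        At 10: go right to 4.
          At 4: no left child.
          At 4: go right to 27.
            27 is a leaf — visit 27.
          Visit 4.
        Visit 10.
      At 29: go right to 33.
        33 is a leaf — visit 33.
      Visit 29.
    At 28: no right child.
    Visit 28.
  Visit 35.
At 26: go right to 12.
  At 12: go left to 8.
    At 8: no left child.
    At 8: go right to 24.
      24 is a leaf — visit 24.
    Visit 8.
  At 12: no right child.
  Visit 12.
Visit 26.
Full post-order sequence: 36, 14, 6, 27, 4, 10, 33, 29, 28, 35, 24, 8, 12, 26.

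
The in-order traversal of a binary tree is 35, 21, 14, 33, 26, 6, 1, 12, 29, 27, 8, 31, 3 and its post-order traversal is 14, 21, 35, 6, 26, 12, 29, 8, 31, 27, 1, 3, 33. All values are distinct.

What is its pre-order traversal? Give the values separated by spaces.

33 35 21 14 3 1 26 6 27 29 12 31 8

The last element of post-order is the root; it splits in-order into left and right subtrees.
Root 33: left subtree has 3 nodes {35, 21, 14}, right has 9 {26, 6, 1, 12, 29, 27, 8, 31, 3}.
  Root 35: left subtree has 0 nodes { }, right has 2 {21, 14}.
    Root 21: left subtree has 0 nodes { }, right has 1 {14}.
  Root 3: left subtree has 8 nodes {26, 6, 1, 12, 29, 27, 8, 31}, right has 0 { }.
    Root 1: left subtree has 2 nodes {26, 6}, right has 5 {12, 29, 27, 8, 31}.
      Root 26: left subtree has 0 nodes { }, right has 1 {6}.
      Root 27: left subtree has 2 nodes {12, 29}, right has 2 {8, 31}.
        Root 29: left subtree has 1 node {12}, right has 0 { }.
        Root 31: left subtree has 1 node {8}, right has 0 { }.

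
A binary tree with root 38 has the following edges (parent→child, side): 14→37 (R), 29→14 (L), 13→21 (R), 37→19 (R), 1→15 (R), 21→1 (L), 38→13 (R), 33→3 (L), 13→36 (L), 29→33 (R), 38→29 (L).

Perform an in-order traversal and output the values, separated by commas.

14, 37, 19, 29, 3, 33, 38, 36, 13, 1, 15, 21

In-order visits the left subtree, then the node, then the right subtree.
At 38: go left to 29.
  At 29: go left to 14.
    At 14: no left child.
    Visit 14.
    At 14: go right to 37.
      At 37: no left child.
      Visit 37.
      At 37: go right to 19.
        19 is a leaf — visit 19.
  Visit 29.
  At 29: go right to 33.
    At 33: go left to 3.
      3 is a leaf — visit 3.
    Visit 33.
    At 33: no right child.
Visit 38.
At 38: go right to 13.
  At 13: go left to 36.
    36 is a leaf — visit 36.
  Visit 13.
  At 13: go right to 21.
    At 21: go left to 1.
      At 1: no left child.
      Visit 1.
      At 1: go right to 15.
        15 is a leaf — visit 15.
    Visit 21.
    At 21: no right child.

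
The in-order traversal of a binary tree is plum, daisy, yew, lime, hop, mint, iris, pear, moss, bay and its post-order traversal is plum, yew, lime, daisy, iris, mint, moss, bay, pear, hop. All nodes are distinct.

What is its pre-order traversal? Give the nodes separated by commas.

hop, daisy, plum, lime, yew, pear, mint, iris, bay, moss

The last element of post-order is the root; it splits in-order into left and right subtrees.
Root hop: left subtree has 4 nodes {plum, daisy, yew, lime}, right has 5 {mint, iris, pear, moss, bay}.
  Root daisy: left subtree has 1 node {plum}, right has 2 {yew, lime}.
    Root lime: left subtree has 1 node {yew}, right has 0 { }.
  Root pear: left subtree has 2 nodes {mint, iris}, right has 2 {moss, bay}.
    Root mint: left subtree has 0 nodes { }, right has 1 {iris}.
    Root bay: left subtree has 1 node {moss}, right has 0 { }.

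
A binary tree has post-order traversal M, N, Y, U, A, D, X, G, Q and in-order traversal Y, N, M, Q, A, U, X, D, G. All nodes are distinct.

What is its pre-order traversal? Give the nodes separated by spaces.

The last element of post-order is the root; it splits in-order into left and right subtrees.
Root Q: left subtree has 3 nodes {Y, N, M}, right has 5 {A, U, X, D, G}.
  Root Y: left subtree has 0 nodes { }, right has 2 {N, M}.
    Root N: left subtree has 0 nodes { }, right has 1 {M}.
  Root G: left subtree has 4 nodes {A, U, X, D}, right has 0 { }.
    Root X: left subtree has 2 nodes {A, U}, right has 1 {D}.
      Root A: left subtree has 0 nodes { }, right has 1 {U}.

Q Y N M G X A U D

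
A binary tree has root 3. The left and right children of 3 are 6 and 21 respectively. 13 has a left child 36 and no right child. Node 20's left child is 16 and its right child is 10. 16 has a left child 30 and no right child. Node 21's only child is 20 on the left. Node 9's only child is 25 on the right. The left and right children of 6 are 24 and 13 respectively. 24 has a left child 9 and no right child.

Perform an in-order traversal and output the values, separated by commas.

9, 25, 24, 6, 36, 13, 3, 30, 16, 20, 10, 21

In-order visits the left subtree, then the node, then the right subtree.
At 3: go left to 6.
  At 6: go left to 24.
    At 24: go left to 9.
      At 9: no left child.
      Visit 9.
      At 9: go right to 25.
        25 is a leaf — visit 25.
    Visit 24.
    At 24: no right child.
  Visit 6.
  At 6: go right to 13.
    At 13: go left to 36.
      36 is a leaf — visit 36.
    Visit 13.
    At 13: no right child.
Visit 3.
At 3: go right to 21.
  At 21: go left to 20.
    At 20: go left to 16.
      At 16: go left to 30.
        30 is a leaf — visit 30.
      Visit 16.
      At 16: no right child.
    Visit 20.
    At 20: go right to 10.
      10 is a leaf — visit 10.
  Visit 21.
  At 21: no right child.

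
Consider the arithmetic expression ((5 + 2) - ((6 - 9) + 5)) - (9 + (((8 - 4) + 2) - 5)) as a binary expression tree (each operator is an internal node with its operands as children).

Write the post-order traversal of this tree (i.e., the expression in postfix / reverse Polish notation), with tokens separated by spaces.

5 2 + 6 9 - 5 + - 9 8 4 - 2 + 5 - + -

Post-order on an expression tree gives postfix notation: for each operator, emit left operand, right operand, then the operator.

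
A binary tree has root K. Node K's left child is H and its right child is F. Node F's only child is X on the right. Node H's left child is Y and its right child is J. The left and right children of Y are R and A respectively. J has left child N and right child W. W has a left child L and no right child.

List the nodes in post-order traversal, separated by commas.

R, A, Y, N, L, W, J, H, X, F, K

Post-order visits the left subtree, then the right subtree, then the node.
At K: go left to H.
  At H: go left to Y.
    At Y: go left to R.
      R is a leaf — visit R.
    At Y: go right to A.
      A is a leaf — visit A.
    Visit Y.
  At H: go right to J.
    At J: go left to N.
      N is a leaf — visit N.
    At J: go right to W.
      At W: go left to L.
        L is a leaf — visit L.
      At W: no right child.
      Visit W.
    Visit J.
  Visit H.
At K: go right to F.
  At F: no left child.
  At F: go right to X.
    X is a leaf — visit X.
  Visit F.
Visit K.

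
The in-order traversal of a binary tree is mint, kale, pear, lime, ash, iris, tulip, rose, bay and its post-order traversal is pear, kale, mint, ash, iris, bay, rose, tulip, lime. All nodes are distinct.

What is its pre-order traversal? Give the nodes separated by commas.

lime, mint, kale, pear, tulip, iris, ash, rose, bay

The last element of post-order is the root; it splits in-order into left and right subtrees.
Root lime: left subtree has 3 nodes {mint, kale, pear}, right has 5 {ash, iris, tulip, rose, bay}.
  Root mint: left subtree has 0 nodes { }, right has 2 {kale, pear}.
    Root kale: left subtree has 0 nodes { }, right has 1 {pear}.
  Root tulip: left subtree has 2 nodes {ash, iris}, right has 2 {rose, bay}.
    Root iris: left subtree has 1 node {ash}, right has 0 { }.
    Root rose: left subtree has 0 nodes { }, right has 1 {bay}.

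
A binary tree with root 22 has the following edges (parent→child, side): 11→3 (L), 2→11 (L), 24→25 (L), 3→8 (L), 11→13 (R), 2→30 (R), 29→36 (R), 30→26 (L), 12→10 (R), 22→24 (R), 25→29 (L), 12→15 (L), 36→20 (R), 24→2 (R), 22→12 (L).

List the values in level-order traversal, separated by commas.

Level-order visits nodes level by level from the root, left to right within each level.
Level 0: 22
Level 1: 12, 24
Level 2: 15, 10, 25, 2
Level 3: 29, 11, 30
Level 4: 36, 3, 13, 26
Level 5: 20, 8

22, 12, 24, 15, 10, 25, 2, 29, 11, 30, 36, 3, 13, 26, 20, 8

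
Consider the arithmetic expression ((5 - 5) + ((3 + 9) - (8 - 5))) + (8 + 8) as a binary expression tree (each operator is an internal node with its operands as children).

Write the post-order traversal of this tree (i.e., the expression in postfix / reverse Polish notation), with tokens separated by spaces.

5 5 - 3 9 + 8 5 - - + 8 8 + +

Post-order on an expression tree gives postfix notation: for each operator, emit left operand, right operand, then the operator.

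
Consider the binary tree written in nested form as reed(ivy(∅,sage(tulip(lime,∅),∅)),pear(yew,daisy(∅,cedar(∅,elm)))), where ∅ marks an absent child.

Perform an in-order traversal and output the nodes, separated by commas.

In-order visits the left subtree, then the node, then the right subtree.
At reed: go left to ivy.
  At ivy: no left child.
  Visit ivy.
  At ivy: go right to sage.
    At sage: go left to tulip.
      At tulip: go left to lime.
        lime is a leaf — visit lime.
      Visit tulip.
      At tulip: no right child.
    Visit sage.
    At sage: no right child.
Visit reed.
At reed: go right to pear.
  At pear: go left to yew.
    yew is a leaf — visit yew.
  Visit pear.
  At pear: go right to daisy.
    At daisy: no left child.
    Visit daisy.
    At daisy: go right to cedar.
      At cedar: no left child.
      Visit cedar.
      At cedar: go right to elm.
        elm is a leaf — visit elm.

ivy, lime, tulip, sage, reed, yew, pear, daisy, cedar, elm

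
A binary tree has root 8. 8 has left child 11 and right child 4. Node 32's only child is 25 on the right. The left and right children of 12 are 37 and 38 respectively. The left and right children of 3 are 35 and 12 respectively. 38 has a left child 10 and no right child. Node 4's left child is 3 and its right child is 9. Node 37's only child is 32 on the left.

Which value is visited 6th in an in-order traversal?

In-order visits the left subtree, then the node, then the right subtree.
At 8: go left to 11.
  11 is a leaf — visit 11.
Visit 8.
At 8: go right to 4.
  At 4: go left to 3.
    At 3: go left to 35.
      35 is a leaf — visit 35.
    Visit 3.
    At 3: go right to 12.
      At 12: go left to 37.
        At 37: go left to 32.
          At 32: no left child.
          Visit 32.
          At 32: go right to 25.
            25 is a leaf — visit 25.
        Visit 37.
        At 37: no right child.
      Visit 12.
      At 12: go right to 38.
        At 38: go left to 10.
          10 is a leaf — visit 10.
        Visit 38.
        At 38: no right child.
  Visit 4.
  At 4: go right to 9.
    9 is a leaf — visit 9.
Full in-order sequence: 11, 8, 35, 3, 32, 25, 37, 12, 10, 38, 4, 9.

25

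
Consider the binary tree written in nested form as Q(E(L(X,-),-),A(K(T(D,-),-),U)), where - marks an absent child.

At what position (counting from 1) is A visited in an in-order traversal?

8

In-order visits the left subtree, then the node, then the right subtree.
At Q: go left to E.
  At E: go left to L.
    At L: go left to X.
      X is a leaf — visit X.
    Visit L.
    At L: no right child.
  Visit E.
  At E: no right child.
Visit Q.
At Q: go right to A.
  At A: go left to K.
    At K: go left to T.
      At T: go left to D.
        D is a leaf — visit D.
      Visit T.
      At T: no right child.
    Visit K.
    At K: no right child.
  Visit A.
  At A: go right to U.
    U is a leaf — visit U.
Full in-order sequence: X, L, E, Q, D, T, K, A, U.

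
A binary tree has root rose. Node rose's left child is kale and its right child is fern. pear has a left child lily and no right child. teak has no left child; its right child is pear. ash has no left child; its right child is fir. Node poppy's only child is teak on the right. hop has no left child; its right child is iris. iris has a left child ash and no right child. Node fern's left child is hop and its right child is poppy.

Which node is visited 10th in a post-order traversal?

Post-order visits the left subtree, then the right subtree, then the node.
At rose: go left to kale.
  kale is a leaf — visit kale.
At rose: go right to fern.
  At fern: go left to hop.
    At hop: no left child.
    At hop: go right to iris.
      At iris: go left to ash.
        At ash: no left child.
        At ash: go right to fir.
          fir is a leaf — visit fir.
        Visit ash.
      At iris: no right child.
      Visit iris.
    Visit hop.
  At fern: go right to poppy.
    At poppy: no left child.
    At poppy: go right to teak.
      At teak: no left child.
      At teak: go right to pear.
        At pear: go left to lily.
          lily is a leaf — visit lily.
        At pear: no right child.
        Visit pear.
      Visit teak.
    Visit poppy.
  Visit fern.
Visit rose.
Full post-order sequence: kale, fir, ash, iris, hop, lily, pear, teak, poppy, fern, rose.

fern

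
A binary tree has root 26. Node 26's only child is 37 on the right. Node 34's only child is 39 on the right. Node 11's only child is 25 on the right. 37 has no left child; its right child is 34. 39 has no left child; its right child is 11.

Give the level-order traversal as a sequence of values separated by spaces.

Level-order visits nodes level by level from the root, left to right within each level.
Level 0: 26
Level 1: 37
Level 2: 34
Level 3: 39
Level 4: 11
Level 5: 25

26 37 34 39 11 25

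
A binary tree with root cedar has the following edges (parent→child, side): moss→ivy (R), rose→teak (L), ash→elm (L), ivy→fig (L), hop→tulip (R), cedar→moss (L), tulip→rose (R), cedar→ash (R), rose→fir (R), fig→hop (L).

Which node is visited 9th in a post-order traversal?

elm

Post-order visits the left subtree, then the right subtree, then the node.
At cedar: go left to moss.
  At moss: no left child.
  At moss: go right to ivy.
    At ivy: go left to fig.
      At fig: go left to hop.
        At hop: no left child.
        At hop: go right to tulip.
          At tulip: no left child.
          At tulip: go right to rose.
            At rose: go left to teak.
              teak is a leaf — visit teak.
            At rose: go right to fir.
              fir is a leaf — visit fir.
            Visit rose.
          Visit tulip.
        Visit hop.
      At fig: no right child.
      Visit fig.
    At ivy: no right child.
    Visit ivy.
  Visit moss.
At cedar: go right to ash.
  At ash: go left to elm.
    elm is a leaf — visit elm.
  At ash: no right child.
  Visit ash.
Visit cedar.
Full post-order sequence: teak, fir, rose, tulip, hop, fig, ivy, moss, elm, ash, cedar.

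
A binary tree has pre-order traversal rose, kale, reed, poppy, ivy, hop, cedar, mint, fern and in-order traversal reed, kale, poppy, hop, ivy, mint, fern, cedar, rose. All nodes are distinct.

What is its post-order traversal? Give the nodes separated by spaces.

reed hop fern mint cedar ivy poppy kale rose

The first element of pre-order is the root; it splits in-order into left and right subtrees.
Root rose: left subtree has 8 nodes {reed, kale, poppy, hop, ivy, mint, fern, cedar}, right has 0 { }.
  Root kale: left subtree has 1 node {reed}, right has 6 {poppy, hop, ivy, mint, fern, cedar}.
    Root poppy: left subtree has 0 nodes { }, right has 5 {hop, ivy, mint, fern, cedar}.
      Root ivy: left subtree has 1 node {hop}, right has 3 {mint, fern, cedar}.
        Root cedar: left subtree has 2 nodes {mint, fern}, right has 0 { }.
          Root mint: left subtree has 0 nodes { }, right has 1 {fern}.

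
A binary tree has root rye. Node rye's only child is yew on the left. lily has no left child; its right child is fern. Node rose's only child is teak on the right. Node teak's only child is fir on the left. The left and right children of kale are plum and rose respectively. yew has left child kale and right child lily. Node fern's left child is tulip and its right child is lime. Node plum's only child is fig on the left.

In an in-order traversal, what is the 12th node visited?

rye

In-order visits the left subtree, then the node, then the right subtree.
At rye: go left to yew.
  At yew: go left to kale.
    At kale: go left to plum.
      At plum: go left to fig.
        fig is a leaf — visit fig.
      Visit plum.
      At plum: no right child.
    Visit kale.
    At kale: go right to rose.
      At rose: no left child.
      Visit rose.
      At rose: go right to teak.
        At teak: go left to fir.
          fir is a leaf — visit fir.
        Visit teak.
        At teak: no right child.
  Visit yew.
  At yew: go right to lily.
    At lily: no left child.
    Visit lily.
    At lily: go right to fern.
      At fern: go left to tulip.
        tulip is a leaf — visit tulip.
      Visit fern.
      At fern: go right to lime.
        lime is a leaf — visit lime.
Visit rye.
At rye: no right child.
Full in-order sequence: fig, plum, kale, rose, fir, teak, yew, lily, tulip, fern, lime, rye.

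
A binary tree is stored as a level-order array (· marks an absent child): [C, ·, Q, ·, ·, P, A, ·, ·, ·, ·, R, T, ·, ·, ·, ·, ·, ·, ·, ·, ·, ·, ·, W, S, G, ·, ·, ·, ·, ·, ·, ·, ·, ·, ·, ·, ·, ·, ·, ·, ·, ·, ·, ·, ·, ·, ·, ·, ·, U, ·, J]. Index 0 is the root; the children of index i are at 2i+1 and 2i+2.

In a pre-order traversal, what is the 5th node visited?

Pre-order visits the node, then its left subtree, then its right subtree.
Visit C.
At C: no left child.
At C: go right to Q.
  Visit Q.
  At Q: go left to P.
    Visit P.
    At P: go left to R.
      Visit R.
      At R: no left child.
      At R: go right to W.
        W is a leaf — visit W.
    At P: go right to T.
      Visit T.
      At T: go left to S.
        Visit S.
        At S: go left to U.
          U is a leaf — visit U.
        At S: no right child.
      At T: go right to G.
        Visit G.
        At G: go left to J.
          J is a leaf — visit J.
        At G: no right child.
  At Q: go right to A.
    A is a leaf — visit A.
Full pre-order sequence: C, Q, P, R, W, T, S, U, G, J, A.

W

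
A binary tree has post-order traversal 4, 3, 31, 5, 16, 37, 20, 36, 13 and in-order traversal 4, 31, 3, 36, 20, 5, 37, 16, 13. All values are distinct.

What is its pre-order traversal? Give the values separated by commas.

13, 36, 31, 4, 3, 20, 37, 5, 16

The last element of post-order is the root; it splits in-order into left and right subtrees.
Root 13: left subtree has 8 nodes {4, 31, 3, 36, 20, 5, 37, 16}, right has 0 { }.
  Root 36: left subtree has 3 nodes {4, 31, 3}, right has 4 {20, 5, 37, 16}.
    Root 31: left subtree has 1 node {4}, right has 1 {3}.
    Root 20: left subtree has 0 nodes { }, right has 3 {5, 37, 16}.
      Root 37: left subtree has 1 node {5}, right has 1 {16}.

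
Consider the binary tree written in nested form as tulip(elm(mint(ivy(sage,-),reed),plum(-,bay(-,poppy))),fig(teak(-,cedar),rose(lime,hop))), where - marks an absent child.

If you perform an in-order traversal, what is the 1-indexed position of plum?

In-order visits the left subtree, then the node, then the right subtree.
At tulip: go left to elm.
  At elm: go left to mint.
    At mint: go left to ivy.
      At ivy: go left to sage.
        sage is a leaf — visit sage.
      Visit ivy.
      At ivy: no right child.
    Visit mint.
    At mint: go right to reed.
      reed is a leaf — visit reed.
  Visit elm.
  At elm: go right to plum.
    At plum: no left child.
    Visit plum.
    At plum: go right to bay.
      At bay: no left child.
      Visit bay.
      At bay: go right to poppy.
        poppy is a leaf — visit poppy.
Visit tulip.
At tulip: go right to fig.
  At fig: go left to teak.
    At teak: no left child.
    Visit teak.
    At teak: go right to cedar.
      cedar is a leaf — visit cedar.
  Visit fig.
  At fig: go right to rose.
    At rose: go left to lime.
      lime is a leaf — visit lime.
    Visit rose.
    At rose: go right to hop.
      hop is a leaf — visit hop.
Full in-order sequence: sage, ivy, mint, reed, elm, plum, bay, poppy, tulip, teak, cedar, fig, lime, rose, hop.

6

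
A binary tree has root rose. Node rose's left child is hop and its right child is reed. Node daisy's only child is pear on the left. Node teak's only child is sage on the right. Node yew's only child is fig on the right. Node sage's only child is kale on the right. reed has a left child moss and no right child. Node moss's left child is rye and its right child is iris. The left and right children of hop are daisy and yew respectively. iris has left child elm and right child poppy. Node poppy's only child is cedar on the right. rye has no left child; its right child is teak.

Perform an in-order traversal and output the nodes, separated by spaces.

pear daisy hop yew fig rose rye teak sage kale moss elm iris poppy cedar reed

In-order visits the left subtree, then the node, then the right subtree.
At rose: go left to hop.
  At hop: go left to daisy.
    At daisy: go left to pear.
      pear is a leaf — visit pear.
    Visit daisy.
    At daisy: no right child.
  Visit hop.
  At hop: go right to yew.
    At yew: no left child.
    Visit yew.
    At yew: go right to fig.
      fig is a leaf — visit fig.
Visit rose.
At rose: go right to reed.
  At reed: go left to moss.
    At moss: go left to rye.
      At rye: no left child.
      Visit rye.
      At rye: go right to teak.
        At teak: no left child.
        Visit teak.
        At teak: go right to sage.
          At sage: no left child.
          Visit sage.
          At sage: go right to kale.
            kale is a leaf — visit kale.
    Visit moss.
    At moss: go right to iris.
      At iris: go left to elm.
        elm is a leaf — visit elm.
      Visit iris.
      At iris: go right to poppy.
        At poppy: no left child.
        Visit poppy.
        At poppy: go right to cedar.
          cedar is a leaf — visit cedar.
  Visit reed.
  At reed: no right child.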